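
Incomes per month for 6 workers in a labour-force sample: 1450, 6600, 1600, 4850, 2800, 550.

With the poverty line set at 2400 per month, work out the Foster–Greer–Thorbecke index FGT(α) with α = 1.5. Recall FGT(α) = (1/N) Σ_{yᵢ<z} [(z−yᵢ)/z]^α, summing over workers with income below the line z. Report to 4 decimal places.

0.1864

Incomes under z: 550, 1450, 1600 (q = 3 of N = 6).
Shortfall ratios: (2400−550)/2400 = 0.7708; (2400−1450)/2400 = 0.3958; (2400−1600)/2400 = 0.3333.
Raised to α = 1.5: 0.67677; 0.24904; 0.19245.
Sum = 1.118259; FGT(1.5) = 1.118259 / 6 = 0.1864.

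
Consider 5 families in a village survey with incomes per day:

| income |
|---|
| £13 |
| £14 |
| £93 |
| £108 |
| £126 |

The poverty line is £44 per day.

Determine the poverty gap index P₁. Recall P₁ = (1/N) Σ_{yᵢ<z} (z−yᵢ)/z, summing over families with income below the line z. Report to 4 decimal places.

0.2773

Poor units: £13, £14 (q = 2 of N = 5).
Relative gaps: (44−13)/44 = 0.7045; (44−14)/44 = 0.6818.
Sum of shortfalls = 1.386364; P₁ averages over all N: 1.386364 / 5 = 0.2773.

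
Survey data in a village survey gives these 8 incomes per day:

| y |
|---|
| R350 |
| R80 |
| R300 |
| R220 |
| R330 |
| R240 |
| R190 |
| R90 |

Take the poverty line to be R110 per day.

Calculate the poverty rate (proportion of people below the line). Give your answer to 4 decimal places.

2 of the 8 people have income below R110.
H = 2/8 = 0.2500.

0.2500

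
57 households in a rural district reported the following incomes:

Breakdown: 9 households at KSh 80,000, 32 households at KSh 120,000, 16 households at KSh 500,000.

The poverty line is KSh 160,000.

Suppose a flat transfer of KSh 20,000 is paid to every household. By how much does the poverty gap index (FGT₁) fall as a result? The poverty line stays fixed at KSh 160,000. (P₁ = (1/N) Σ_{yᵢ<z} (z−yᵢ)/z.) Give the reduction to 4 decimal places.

0.0899

Before: below the line — 9×KSh 80,000, 32×KSh 120,000; poverty gap index (FGT₁) = 0.219298.
After the KSh 20,000 transfer: below the line — 9×KSh 100,000, 32×KSh 140,000; poverty gap index (FGT₁) = 0.129386.
Reduction = 0.219298 − 0.129386 = 0.0899.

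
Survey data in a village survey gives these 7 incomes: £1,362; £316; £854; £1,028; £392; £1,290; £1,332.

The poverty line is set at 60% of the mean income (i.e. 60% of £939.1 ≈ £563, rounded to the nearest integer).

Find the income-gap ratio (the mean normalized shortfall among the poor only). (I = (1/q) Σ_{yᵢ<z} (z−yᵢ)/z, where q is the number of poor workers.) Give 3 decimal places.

0.371

Below z: £316, £392 (q = 2 of N = 7).
Shortfall ratios (z−y)/z: 0.4387, 0.3037; sum = 0.742451.
The income-gap ratio divides by q (the poor only): 0.742451 / 2 = 0.371.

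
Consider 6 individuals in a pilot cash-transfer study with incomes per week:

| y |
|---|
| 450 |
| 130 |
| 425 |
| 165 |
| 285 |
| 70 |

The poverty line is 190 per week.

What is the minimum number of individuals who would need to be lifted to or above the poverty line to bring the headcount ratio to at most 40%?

1

Currently q = 3 of N = 6 are below the line (H = 0.500).
A headcount ratio of at most 40% allows at most ⌊0.40 × 6⌋ = 2 poor individuals.
So at least 3 − 2 = 1 must be lifted.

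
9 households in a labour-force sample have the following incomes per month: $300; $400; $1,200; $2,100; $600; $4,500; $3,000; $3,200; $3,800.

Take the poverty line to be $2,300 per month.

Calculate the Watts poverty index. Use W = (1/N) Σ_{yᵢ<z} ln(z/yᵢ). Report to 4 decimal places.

Incomes under z: $300, $400, $600, $1,200, $2,100 (q = 5 of N = 9).
Log shortfalls: ln(2300/300) = 2.0369; ln(2300/400) = 1.7492; ln(2300/600) = 1.3437; ln(2300/1200) = 0.6506; ln(2300/2100) = 0.0910.
W = 5.871376 / 9 = 0.6524.

0.6524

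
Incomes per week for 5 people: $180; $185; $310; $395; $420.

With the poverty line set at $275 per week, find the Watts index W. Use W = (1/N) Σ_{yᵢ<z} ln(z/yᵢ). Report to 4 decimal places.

Below z: $180, $185 (q = 2 of N = 5).
ln(z/y) terms: ln(275/180) = 0.4238; ln(275/185) = 0.3964.
W = 0.820230 / 5 = 0.1640.

0.1640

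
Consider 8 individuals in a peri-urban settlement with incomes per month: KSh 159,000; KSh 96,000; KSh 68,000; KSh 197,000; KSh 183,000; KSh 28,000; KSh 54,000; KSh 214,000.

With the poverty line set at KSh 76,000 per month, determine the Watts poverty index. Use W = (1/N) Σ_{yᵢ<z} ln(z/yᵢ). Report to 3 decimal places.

Incomes under z: KSh 28,000, KSh 54,000, KSh 68,000 (q = 3 of N = 8).
Log shortfalls: ln(76000/28000) = 0.9985; ln(76000/54000) = 0.3417; ln(76000/68000) = 0.1112.
W = 1.451504 / 8 = 0.181.

0.181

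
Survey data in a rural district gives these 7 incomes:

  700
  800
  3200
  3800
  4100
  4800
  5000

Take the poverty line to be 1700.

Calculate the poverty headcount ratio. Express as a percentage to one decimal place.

2 of the 7 households have income below 1700.
H = 2/7 = 28.6%.

28.6%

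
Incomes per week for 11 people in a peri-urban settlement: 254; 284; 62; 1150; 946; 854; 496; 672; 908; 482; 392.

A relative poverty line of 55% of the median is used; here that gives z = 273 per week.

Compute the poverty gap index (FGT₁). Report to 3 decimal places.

0.077

Below z: 62, 254 (q = 2 of N = 11).
Gap ratios (z−y)/z: (273−62)/273 = 0.7729; (273−254)/273 = 0.0696.
Sum of shortfalls = 0.842491; P₁ averages over all N: 0.842491 / 11 = 0.077.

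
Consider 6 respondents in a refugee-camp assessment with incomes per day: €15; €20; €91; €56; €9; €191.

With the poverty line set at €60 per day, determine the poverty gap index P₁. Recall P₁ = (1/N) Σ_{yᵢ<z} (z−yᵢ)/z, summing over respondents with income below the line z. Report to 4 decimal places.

0.3889

Below z: €9, €15, €20, €56 (q = 4 of N = 6).
Normalized shortfalls: (60−9)/60 = 0.8500; (60−15)/60 = 0.7500; (60−20)/60 = 0.6667; (60−56)/60 = 0.0667.
Σ = 2.333333. Dividing by the full population N = 6 gives P₁ = 0.3889.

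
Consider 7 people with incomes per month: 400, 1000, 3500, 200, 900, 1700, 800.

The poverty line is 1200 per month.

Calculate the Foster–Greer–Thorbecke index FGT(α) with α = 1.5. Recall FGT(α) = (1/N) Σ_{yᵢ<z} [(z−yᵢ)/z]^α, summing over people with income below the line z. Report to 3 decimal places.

Below the line: 200, 400, 800, 900, 1000 (q = 5 of N = 7).
Normalized shortfalls: (1200−200)/1200 = 0.8333; (1200−400)/1200 = 0.6667; (1200−800)/1200 = 0.3333; (1200−900)/1200 = 0.2500; (1200−1000)/1200 = 0.1667.
Raised to α = 1.5: 0.76073; 0.54433; 0.19245; 0.12500; 0.06804.
Sum = 1.690548; FGT(1.5) = 1.690548 / 7 = 0.242.

0.242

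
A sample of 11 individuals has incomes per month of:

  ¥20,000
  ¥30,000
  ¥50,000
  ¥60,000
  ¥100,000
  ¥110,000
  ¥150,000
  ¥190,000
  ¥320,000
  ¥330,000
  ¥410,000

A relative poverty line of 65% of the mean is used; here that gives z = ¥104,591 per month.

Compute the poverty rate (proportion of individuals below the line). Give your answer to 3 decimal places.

5 of the 11 individuals have income below ¥104,591.
H = 5/11 = 0.455.

0.455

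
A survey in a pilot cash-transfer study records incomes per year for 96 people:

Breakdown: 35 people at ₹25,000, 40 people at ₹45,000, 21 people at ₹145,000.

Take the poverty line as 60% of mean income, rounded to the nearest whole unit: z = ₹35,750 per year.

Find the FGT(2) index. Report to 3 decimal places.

0.033

Incomes under z: 35×₹25,000 (q = 35 of N = 96).
Relative gaps: (35750−25000)/35750 = 0.3007 (×35).
Squared: 0.0904 (×35).
Sum = 3.164702; P₂ = 3.164702 / 96 = 0.033.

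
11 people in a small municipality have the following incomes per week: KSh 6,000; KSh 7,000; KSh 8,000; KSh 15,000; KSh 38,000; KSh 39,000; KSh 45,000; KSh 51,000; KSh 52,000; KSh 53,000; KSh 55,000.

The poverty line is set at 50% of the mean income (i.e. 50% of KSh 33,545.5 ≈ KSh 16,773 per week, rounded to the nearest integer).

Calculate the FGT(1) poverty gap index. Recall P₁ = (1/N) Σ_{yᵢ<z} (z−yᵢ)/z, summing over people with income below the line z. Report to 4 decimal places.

0.1685

Below the line: KSh 6,000, KSh 7,000, KSh 8,000, KSh 15,000 (q = 4 of N = 11).
Shortfall ratios: (16773−6000)/16773 = 0.6423; (16773−7000)/16773 = 0.5827; (16773−8000)/16773 = 0.5230; (16773−15000)/16773 = 0.1057.
Sum of shortfalls = 1.853693; P₁ averages over all N: 1.853693 / 11 = 0.1685.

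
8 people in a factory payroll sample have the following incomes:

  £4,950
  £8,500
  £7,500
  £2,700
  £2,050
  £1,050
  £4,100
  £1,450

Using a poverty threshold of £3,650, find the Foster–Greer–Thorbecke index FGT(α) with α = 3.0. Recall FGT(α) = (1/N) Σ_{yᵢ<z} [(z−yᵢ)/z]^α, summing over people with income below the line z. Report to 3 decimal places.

0.085

Incomes under z: £1,050, £1,450, £2,050, £2,700 (q = 4 of N = 8).
Gap ratios (z−y)/z: (3650−1050)/3650 = 0.7123; (3650−1450)/3650 = 0.6027; (3650−2050)/3650 = 0.4384; (3650−2700)/3650 = 0.2603.
Raised to α = 3.0: 0.36144; 0.21897; 0.08423; 0.01763.
Sum = 0.682281; FGT(3.0) = 0.682281 / 8 = 0.085.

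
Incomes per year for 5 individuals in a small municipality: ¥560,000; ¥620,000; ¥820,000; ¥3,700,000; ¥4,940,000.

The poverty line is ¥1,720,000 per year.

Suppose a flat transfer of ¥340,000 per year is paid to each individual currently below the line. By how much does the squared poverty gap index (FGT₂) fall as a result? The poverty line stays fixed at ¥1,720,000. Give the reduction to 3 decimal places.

Before: below the line — ¥560,000, ¥620,000, ¥820,000; squared poverty gap index (FGT₂) = 0.22753.
After the ¥340,000 transfer: below the line — ¥900,000, ¥960,000, ¥1,160,000; squared poverty gap index (FGT₂) = 0.10571.
Reduction = 0.22753 − 0.10571 = 0.122.

0.122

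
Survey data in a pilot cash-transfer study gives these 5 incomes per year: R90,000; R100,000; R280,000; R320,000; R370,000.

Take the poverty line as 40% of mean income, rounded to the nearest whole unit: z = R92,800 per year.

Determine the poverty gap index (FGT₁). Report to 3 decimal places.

0.006

Poor units: R90,000 (q = 1 of N = 5).
Normalized shortfalls: (92800−90000)/92800 = 0.0302.
Sum of shortfalls = 0.030172; P₁ averages over all N: 0.030172 / 5 = 0.006.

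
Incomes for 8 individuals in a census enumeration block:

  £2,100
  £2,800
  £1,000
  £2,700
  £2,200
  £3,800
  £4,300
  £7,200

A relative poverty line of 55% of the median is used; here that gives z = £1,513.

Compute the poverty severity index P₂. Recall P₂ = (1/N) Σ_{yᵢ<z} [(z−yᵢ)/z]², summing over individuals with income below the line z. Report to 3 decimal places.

0.014

Below the line: £1,000 (q = 1 of N = 8).
Shortfall ratios: (1513−1000)/1513 = 0.3391.
Squared: 0.1150.
Sum = 0.114963; P₂ = 0.114963 / 8 = 0.014.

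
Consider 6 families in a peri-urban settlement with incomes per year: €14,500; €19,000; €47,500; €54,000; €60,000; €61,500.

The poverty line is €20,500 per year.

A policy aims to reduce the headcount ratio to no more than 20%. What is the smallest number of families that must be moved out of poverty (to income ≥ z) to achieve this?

Currently q = 2 of N = 6 are below the line (H = 0.333).
A headcount ratio of at most 20% allows at most ⌊0.20 × 6⌋ = 1 poor families.
So at least 2 − 1 = 1 must be lifted.

1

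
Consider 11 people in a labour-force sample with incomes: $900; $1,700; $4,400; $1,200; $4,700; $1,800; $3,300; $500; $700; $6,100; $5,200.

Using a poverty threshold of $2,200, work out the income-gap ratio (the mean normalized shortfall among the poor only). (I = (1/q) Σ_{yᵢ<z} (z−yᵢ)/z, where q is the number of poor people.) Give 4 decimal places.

Poor units: $500, $700, $900, $1,200, $1,700, $1,800 (q = 6 of N = 11).
Shortfall ratios (z−y)/z: 0.7727, 0.6818, 0.5909, 0.4545, 0.2273, 0.1818; sum = 2.909091.
The income-gap ratio divides by q (the poor only): 2.909091 / 6 = 0.4848.

0.4848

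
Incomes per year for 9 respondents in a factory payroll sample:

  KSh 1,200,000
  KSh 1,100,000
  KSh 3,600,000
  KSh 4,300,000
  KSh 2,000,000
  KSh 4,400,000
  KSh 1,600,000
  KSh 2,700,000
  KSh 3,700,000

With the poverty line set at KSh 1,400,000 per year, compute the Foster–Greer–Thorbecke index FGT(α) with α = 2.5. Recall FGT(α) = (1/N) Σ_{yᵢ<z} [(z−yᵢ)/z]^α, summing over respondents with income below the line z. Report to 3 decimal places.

0.003

Incomes under z: KSh 1,100,000, KSh 1,200,000 (q = 2 of N = 9).
Relative gaps: (1400000−1100000)/1400000 = 0.2143; (1400000−1200000)/1400000 = 0.1429.
Raised to α = 2.5: 0.02126; 0.00771.
Sum = 0.028970; FGT(2.5) = 0.028970 / 9 = 0.003.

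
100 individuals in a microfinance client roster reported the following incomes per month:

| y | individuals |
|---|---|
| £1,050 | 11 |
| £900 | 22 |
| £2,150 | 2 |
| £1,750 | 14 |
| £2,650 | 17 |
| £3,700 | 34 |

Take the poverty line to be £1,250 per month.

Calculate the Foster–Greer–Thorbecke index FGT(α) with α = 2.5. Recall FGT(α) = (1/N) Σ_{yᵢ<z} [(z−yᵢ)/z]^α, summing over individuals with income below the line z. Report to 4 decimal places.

0.0103

Incomes under z: 22×£900, 11×£1,050 (q = 33 of N = 100).
Shortfall ratios: (1250−900)/1250 = 0.2800 (×22); (1250−1050)/1250 = 0.1600 (×11).
Raised to α = 2.5: 0.04149 (×22); 0.01024 (×11).
Sum = 1.025318; FGT(2.5) = 1.025318 / 100 = 0.0103.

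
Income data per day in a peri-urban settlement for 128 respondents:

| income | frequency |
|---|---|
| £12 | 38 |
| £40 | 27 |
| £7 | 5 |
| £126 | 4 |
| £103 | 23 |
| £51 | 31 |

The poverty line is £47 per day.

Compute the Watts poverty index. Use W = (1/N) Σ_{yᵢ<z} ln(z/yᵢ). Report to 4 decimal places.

Below the line: 5×£7, 38×£12, 27×£40 (q = 70 of N = 128).
Log shortfalls: ln(47/7) = 1.9042 (×5); ln(47/12) = 1.3652 (×38); ln(47/40) = 0.1613 (×27).
W = 65.754583 / 128 = 0.5137.

0.5137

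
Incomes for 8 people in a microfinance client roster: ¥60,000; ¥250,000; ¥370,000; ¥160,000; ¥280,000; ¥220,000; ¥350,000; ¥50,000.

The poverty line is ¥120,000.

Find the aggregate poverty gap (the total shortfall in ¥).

Below the line: ¥50,000, ¥60,000 (q = 2 of N = 8).
Individual gaps: 120000−50000 = 70000; 120000−60000 = 60000.
Aggregate gap = ¥130,000.

¥130,000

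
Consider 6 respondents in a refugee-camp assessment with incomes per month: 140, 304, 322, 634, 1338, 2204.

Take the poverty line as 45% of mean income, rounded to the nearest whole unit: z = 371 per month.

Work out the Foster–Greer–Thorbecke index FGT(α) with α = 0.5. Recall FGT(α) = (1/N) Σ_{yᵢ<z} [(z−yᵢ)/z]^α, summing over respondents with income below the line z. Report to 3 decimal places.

Below the line: 140, 304, 322 (q = 3 of N = 6).
Relative gaps: (371−140)/371 = 0.6226; (371−304)/371 = 0.1806; (371−322)/371 = 0.1321.
Raised to α = 0.5: 0.78908; 0.42496; 0.36342.
Sum = 1.577461; FGT(0.5) = 1.577461 / 6 = 0.263.

0.263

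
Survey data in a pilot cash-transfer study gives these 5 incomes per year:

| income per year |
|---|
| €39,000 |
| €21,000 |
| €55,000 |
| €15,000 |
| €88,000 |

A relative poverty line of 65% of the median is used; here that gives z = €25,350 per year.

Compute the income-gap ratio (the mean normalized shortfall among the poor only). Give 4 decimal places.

Incomes under z: €15,000, €21,000 (q = 2 of N = 5).
Relative gaps: 0.4083, 0.1716; sum = 0.579882.
I averages over the q = 2 poor units only: 0.579882 / 2 = 0.2899.

0.2899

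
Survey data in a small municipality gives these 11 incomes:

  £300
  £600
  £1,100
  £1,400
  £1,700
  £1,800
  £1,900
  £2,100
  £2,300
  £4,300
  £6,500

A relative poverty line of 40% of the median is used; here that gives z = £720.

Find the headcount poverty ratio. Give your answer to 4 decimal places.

0.1818

2 of the 11 respondents have income below £720.
H = 2/11 = 0.1818.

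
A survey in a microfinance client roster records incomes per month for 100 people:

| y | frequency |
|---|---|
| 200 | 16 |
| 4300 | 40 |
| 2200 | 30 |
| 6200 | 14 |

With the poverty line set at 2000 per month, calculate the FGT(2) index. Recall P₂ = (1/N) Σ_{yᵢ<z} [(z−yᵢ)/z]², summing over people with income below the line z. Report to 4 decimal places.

0.1296

Below the line: 16×200 (q = 16 of N = 100).
Gap ratios (z−y)/z: (2000−200)/2000 = 0.9000 (×16).
Squared: 0.8100 (×16).
Sum = 12.960000; P₂ = 12.960000 / 100 = 0.1296.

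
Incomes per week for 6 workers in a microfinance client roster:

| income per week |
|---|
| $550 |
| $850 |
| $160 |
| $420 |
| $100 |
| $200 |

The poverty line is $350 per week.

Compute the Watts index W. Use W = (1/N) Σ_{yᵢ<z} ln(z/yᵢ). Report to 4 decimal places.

0.4325

Below the line: $100, $160, $200 (q = 3 of N = 6).
Log shortfalls: ln(350/100) = 1.2528; ln(350/160) = 0.7828; ln(350/200) = 0.5596.
W = 2.595138 / 6 = 0.4325.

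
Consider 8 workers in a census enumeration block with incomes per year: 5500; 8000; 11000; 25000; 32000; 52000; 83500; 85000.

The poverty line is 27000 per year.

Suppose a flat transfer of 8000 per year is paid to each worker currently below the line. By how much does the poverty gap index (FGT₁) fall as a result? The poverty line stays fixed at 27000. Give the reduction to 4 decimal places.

0.1204

Before: below the line — 5500, 8000, 11000, 25000; poverty gap index (FGT₁) = 0.270833.
After the 8000 transfer: below the line — 13500, 16000, 19000; poverty gap index (FGT₁) = 0.150463.
Reduction = 0.270833 − 0.150463 = 0.1204.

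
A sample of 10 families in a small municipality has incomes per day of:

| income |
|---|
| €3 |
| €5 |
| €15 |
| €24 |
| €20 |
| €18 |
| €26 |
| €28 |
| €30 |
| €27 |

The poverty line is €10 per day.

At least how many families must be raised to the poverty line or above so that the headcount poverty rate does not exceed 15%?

1

2 of the 10 families are poor, so H = 2/10 = 0.200.
A headcount ratio of at most 15% allows at most ⌊0.15 × 10⌋ = 1 poor families.
So at least 2 − 1 = 1 must be lifted.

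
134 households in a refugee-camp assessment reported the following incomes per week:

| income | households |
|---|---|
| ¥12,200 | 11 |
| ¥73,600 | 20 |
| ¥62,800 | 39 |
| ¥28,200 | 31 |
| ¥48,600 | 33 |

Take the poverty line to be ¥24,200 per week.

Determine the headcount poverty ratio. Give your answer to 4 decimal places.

11 of the 134 households have income below ¥24,200.
H = 11/134 = 0.0821.

0.0821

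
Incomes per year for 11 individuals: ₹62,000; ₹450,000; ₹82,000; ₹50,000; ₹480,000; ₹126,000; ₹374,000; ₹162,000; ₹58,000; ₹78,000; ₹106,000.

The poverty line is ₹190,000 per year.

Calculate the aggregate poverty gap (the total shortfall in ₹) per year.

₹796,000

Poor units: ₹50,000, ₹58,000, ₹62,000, ₹78,000, ₹82,000, ₹106,000, ₹126,000, ₹162,000 (q = 8 of N = 11).
Individual gaps: 190000−50000 = 140000; 190000−58000 = 132000; 190000−62000 = 128000; 190000−78000 = 112000; 190000−82000 = 108000; 190000−106000 = 84000; 190000−126000 = 64000; 190000−162000 = 28000.
Aggregate gap = ₹796,000.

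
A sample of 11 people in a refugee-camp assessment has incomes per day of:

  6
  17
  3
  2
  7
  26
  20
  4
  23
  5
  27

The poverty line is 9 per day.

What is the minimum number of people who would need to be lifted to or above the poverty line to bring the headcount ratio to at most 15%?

5

6 of the 11 people are poor, so H = 6/11 = 0.545.
A headcount ratio of at most 15% allows at most ⌊0.15 × 11⌋ = 1 poor people.
So at least 6 − 1 = 5 must be lifted.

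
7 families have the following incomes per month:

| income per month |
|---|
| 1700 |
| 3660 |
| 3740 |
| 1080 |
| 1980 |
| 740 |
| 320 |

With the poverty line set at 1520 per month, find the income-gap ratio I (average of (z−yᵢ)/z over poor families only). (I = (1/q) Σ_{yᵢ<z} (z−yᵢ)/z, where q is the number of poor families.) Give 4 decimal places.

Poor units: 320, 740, 1080 (q = 3 of N = 7).
Relative gaps: 0.7895, 0.5132, 0.2895; sum = 1.592105.
I averages over the q = 3 poor units only: 1.592105 / 3 = 0.5307.

0.5307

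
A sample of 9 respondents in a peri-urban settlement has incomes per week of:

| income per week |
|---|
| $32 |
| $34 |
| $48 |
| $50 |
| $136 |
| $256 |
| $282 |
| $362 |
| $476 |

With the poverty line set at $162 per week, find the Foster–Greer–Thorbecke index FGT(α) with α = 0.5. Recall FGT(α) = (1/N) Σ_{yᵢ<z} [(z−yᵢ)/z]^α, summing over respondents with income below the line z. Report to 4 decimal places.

Incomes under z: $32, $34, $48, $50, $136 (q = 5 of N = 9).
Normalized shortfalls: (162−32)/162 = 0.8025; (162−34)/162 = 0.7901; (162−48)/162 = 0.7037; (162−50)/162 = 0.6914; (162−136)/162 = 0.1605.
Raised to α = 0.5: 0.89581; 0.88889; 0.83887; 0.83148; 0.40062.
Sum = 3.855662; FGT(0.5) = 3.855662 / 9 = 0.4284.

0.4284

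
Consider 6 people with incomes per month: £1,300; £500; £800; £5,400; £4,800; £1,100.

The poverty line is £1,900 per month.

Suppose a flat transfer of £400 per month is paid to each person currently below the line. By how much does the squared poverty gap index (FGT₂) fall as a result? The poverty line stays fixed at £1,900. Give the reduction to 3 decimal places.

Before: below the line — £500, £800, £1,100, £1,300; squared poverty gap index (FGT₂) = 0.19252.
After the £400 transfer: below the line — £900, £1,200, £1,500, £1,700; squared poverty gap index (FGT₂) = 0.07802.
Reduction = 0.19252 − 0.07802 = 0.114.

0.114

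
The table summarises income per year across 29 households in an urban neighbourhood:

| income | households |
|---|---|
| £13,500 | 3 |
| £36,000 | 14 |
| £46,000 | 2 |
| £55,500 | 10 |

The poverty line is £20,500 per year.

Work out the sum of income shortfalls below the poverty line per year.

£21,000

Poor units: 3×£13,500 (q = 3 of N = 29).
Individual gaps: 3×(20500−13500) = 21000.
Aggregate gap = £21,000.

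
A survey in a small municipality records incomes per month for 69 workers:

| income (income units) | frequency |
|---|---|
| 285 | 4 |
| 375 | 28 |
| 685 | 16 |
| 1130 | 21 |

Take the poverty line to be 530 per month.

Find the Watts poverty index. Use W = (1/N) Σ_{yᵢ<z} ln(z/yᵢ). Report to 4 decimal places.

0.1764

Below z: 4×285, 28×375 (q = 32 of N = 69).
Log gaps: ln(530/285) = 0.6204 (×4); ln(530/375) = 0.3460 (×28).
W = 12.168179 / 69 = 0.1764.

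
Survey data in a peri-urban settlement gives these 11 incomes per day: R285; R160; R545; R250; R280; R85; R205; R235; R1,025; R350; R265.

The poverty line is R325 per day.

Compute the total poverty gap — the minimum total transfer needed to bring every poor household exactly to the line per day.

R835

Below the line: R85, R160, R205, R235, R250, R265, R280, R285 (q = 8 of N = 11).
Individual gaps: 325−85 = 240; 325−160 = 165; 325−205 = 120; 325−235 = 90; 325−250 = 75; 325−265 = 60; 325−280 = 45; 325−285 = 40.
Aggregate gap = R835.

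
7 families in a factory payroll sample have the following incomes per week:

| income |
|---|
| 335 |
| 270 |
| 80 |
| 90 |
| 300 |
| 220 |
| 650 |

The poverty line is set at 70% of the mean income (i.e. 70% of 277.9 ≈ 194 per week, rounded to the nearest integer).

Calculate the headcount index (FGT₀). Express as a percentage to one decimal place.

28.6%

2 of the 7 families have income below 194.
H = 2/7 = 28.6%.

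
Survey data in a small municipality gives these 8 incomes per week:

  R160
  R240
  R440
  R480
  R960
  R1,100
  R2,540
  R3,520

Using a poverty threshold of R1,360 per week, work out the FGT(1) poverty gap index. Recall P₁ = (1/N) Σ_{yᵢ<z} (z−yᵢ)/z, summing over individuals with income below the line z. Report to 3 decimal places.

Poor units: R160, R240, R440, R480, R960, R1,100 (q = 6 of N = 8).
Relative gaps: (1360−160)/1360 = 0.8824; (1360−240)/1360 = 0.8235; (1360−440)/1360 = 0.6765; (1360−480)/1360 = 0.6471; (1360−960)/1360 = 0.2941; (1360−1100)/1360 = 0.1912.
Σ = 3.514706. Dividing by the full population N = 8 gives P₁ = 0.439.

0.439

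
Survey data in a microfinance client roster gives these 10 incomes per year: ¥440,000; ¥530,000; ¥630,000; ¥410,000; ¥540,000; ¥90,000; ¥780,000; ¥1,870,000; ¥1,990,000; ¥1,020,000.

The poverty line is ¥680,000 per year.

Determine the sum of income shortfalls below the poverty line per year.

¥1,440,000

Incomes under z: ¥90,000, ¥410,000, ¥440,000, ¥530,000, ¥540,000, ¥630,000 (q = 6 of N = 10).
Individual gaps: 680000−90000 = 590000; 680000−410000 = 270000; 680000−440000 = 240000; 680000−530000 = 150000; 680000−540000 = 140000; 680000−630000 = 50000.
Aggregate gap = ¥1,440,000.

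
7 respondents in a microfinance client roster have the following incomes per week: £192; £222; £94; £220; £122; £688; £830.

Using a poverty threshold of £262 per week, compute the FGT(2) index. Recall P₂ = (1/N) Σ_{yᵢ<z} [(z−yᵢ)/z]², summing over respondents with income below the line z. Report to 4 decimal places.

0.1167

Poor units: £94, £122, £192, £220, £222 (q = 5 of N = 7).
Shortfall ratios: (262−94)/262 = 0.6412; (262−122)/262 = 0.5344; (262−192)/262 = 0.2672; (262−220)/262 = 0.1603; (262−222)/262 = 0.1527.
Squared: 0.4112; 0.2855; 0.0714; 0.0257; 0.0233.
Sum = 0.817085; P₂ = 0.817085 / 7 = 0.1167.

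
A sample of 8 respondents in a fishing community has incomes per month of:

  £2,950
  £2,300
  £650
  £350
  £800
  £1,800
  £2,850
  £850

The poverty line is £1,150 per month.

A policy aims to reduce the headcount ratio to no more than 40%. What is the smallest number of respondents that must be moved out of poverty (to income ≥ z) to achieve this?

1

4 of the 8 respondents are poor, so H = 4/8 = 0.500.
A headcount ratio of at most 40% allows at most ⌊0.40 × 8⌋ = 3 poor respondents.
So at least 4 − 3 = 1 must be lifted.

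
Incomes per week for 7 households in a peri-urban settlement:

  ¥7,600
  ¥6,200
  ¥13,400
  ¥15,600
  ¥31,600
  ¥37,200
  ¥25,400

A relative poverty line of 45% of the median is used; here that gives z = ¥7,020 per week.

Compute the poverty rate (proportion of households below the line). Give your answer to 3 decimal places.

0.143

1 of the 7 households have income below ¥7,020.
H = 1/7 = 0.143.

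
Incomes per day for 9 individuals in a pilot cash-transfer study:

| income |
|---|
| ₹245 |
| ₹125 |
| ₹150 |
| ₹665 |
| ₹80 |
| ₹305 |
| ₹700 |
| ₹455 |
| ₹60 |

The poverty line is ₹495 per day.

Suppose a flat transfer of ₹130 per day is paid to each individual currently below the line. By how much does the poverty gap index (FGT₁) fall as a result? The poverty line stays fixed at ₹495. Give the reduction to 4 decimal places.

0.1841

Before: below the line — ₹60, ₹80, ₹125, ₹150, ₹245, ₹305, ₹455; poverty gap index (FGT₁) = 0.459035.
After the ₹130 transfer: below the line — ₹190, ₹210, ₹255, ₹280, ₹375, ₹435; poverty gap index (FGT₁) = 0.274972.
Reduction = 0.459035 − 0.274972 = 0.1841.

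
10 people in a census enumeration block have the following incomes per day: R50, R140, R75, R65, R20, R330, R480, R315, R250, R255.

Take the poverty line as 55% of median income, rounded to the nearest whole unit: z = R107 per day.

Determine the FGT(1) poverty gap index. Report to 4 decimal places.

0.2037

Below the line: R20, R50, R65, R75 (q = 4 of N = 10).
Normalized shortfalls: (107−20)/107 = 0.8131; (107−50)/107 = 0.5327; (107−65)/107 = 0.3925; (107−75)/107 = 0.2991.
Sum of shortfalls = 2.037383; P₁ averages over all N: 2.037383 / 10 = 0.2037.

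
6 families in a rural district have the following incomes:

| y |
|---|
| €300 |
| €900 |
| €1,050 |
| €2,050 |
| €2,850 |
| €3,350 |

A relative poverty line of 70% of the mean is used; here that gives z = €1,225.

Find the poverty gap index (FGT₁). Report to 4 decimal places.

0.1939

Incomes under z: €300, €900, €1,050 (q = 3 of N = 6).
Relative gaps: (1225−300)/1225 = 0.7551; (1225−900)/1225 = 0.2653; (1225−1050)/1225 = 0.1429.
Σ = 1.163265. Dividing by the full population N = 6 gives P₁ = 0.1939.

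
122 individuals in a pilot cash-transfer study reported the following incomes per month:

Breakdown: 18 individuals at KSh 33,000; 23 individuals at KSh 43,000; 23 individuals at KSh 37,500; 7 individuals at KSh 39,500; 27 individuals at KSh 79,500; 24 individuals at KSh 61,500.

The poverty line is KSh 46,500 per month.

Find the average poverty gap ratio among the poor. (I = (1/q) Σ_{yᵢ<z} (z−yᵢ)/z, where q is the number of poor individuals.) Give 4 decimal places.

0.1755

Poor units: 18×KSh 33,000, 23×KSh 37,500, 7×KSh 39,500, 23×KSh 43,000 (q = 71 of N = 122).
Relative gaps: 0.2903 (×18), 0.1935 (×23), 0.1505 (×7), 0.0753 (×23); sum = 12.462366.
I averages over the q = 71 poor units only: 12.462366 / 71 = 0.1755.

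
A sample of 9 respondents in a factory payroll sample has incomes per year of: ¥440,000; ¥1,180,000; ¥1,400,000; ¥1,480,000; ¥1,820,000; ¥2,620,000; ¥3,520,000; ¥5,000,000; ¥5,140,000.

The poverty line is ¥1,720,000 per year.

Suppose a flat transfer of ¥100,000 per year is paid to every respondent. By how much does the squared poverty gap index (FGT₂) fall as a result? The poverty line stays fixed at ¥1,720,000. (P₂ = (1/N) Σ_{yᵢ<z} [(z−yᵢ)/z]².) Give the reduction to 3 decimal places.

0.016

Before: below the line — ¥440,000, ¥1,180,000, ¥1,400,000, ¥1,480,000; squared poverty gap index (FGT₂) = 0.07850.
After the ¥100,000 transfer: below the line — ¥540,000, ¥1,280,000, ¥1,500,000, ¥1,580,000; squared poverty gap index (FGT₂) = 0.06212.
Reduction = 0.07850 − 0.06212 = 0.016.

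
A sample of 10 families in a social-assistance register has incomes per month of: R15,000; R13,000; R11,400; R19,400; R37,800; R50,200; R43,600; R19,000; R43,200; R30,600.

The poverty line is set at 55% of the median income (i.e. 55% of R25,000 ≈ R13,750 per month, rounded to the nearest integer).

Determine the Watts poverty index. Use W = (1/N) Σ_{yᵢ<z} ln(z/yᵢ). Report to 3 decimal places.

0.024

Below z: R11,400, R13,000 (q = 2 of N = 10).
Log shortfalls: ln(13750/11400) = 0.1874; ln(13750/13000) = 0.0561.
W = 0.243515 / 10 = 0.024.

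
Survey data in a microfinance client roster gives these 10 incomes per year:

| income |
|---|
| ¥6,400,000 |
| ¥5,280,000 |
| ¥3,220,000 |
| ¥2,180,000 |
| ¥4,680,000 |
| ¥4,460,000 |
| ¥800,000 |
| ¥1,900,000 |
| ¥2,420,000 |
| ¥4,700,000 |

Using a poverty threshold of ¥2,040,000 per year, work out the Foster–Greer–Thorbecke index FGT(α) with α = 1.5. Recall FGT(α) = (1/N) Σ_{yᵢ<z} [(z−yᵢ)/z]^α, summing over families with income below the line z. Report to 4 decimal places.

Below the line: ¥800,000, ¥1,900,000 (q = 2 of N = 10).
Relative gaps: (2040000−800000)/2040000 = 0.6078; (2040000−1900000)/2040000 = 0.0686.
Raised to α = 1.5: 0.47390; 0.01798.
Sum = 0.491879; FGT(1.5) = 0.491879 / 10 = 0.0492.

0.0492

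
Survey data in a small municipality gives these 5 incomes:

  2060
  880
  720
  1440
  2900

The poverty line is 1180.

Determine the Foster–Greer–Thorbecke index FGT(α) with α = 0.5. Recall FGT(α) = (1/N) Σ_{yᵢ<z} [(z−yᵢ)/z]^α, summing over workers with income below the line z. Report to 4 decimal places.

Below the line: 720, 880 (q = 2 of N = 5).
Normalized shortfalls: (1180−720)/1180 = 0.3898; (1180−880)/1180 = 0.2542.
Raised to α = 0.5: 0.62436; 0.50422.
Sum = 1.128584; FGT(0.5) = 1.128584 / 5 = 0.2257.

0.2257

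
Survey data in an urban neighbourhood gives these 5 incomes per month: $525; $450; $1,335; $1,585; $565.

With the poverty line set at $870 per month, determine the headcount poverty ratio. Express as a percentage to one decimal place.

60.0%

3 of the 5 families have income below $870.
H = 3/5 = 60.0%.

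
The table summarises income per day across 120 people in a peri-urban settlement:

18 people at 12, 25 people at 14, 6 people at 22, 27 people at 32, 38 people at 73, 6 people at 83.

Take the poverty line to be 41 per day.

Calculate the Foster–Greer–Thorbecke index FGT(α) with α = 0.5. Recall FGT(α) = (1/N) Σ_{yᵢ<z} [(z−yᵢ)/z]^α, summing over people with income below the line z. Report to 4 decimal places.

Poor units: 18×12, 25×14, 6×22, 27×32 (q = 76 of N = 120).
Shortfall ratios: (41−12)/41 = 0.7073 (×18); (41−14)/41 = 0.6585 (×25); (41−22)/41 = 0.4634 (×6); (41−32)/41 = 0.2195 (×27).
Raised to α = 0.5: 0.84102 (×18); 0.81150 (×25); 0.68075 (×6); 0.46852 (×27).
Sum = 52.160501; FGT(0.5) = 52.160501 / 120 = 0.4347.

0.4347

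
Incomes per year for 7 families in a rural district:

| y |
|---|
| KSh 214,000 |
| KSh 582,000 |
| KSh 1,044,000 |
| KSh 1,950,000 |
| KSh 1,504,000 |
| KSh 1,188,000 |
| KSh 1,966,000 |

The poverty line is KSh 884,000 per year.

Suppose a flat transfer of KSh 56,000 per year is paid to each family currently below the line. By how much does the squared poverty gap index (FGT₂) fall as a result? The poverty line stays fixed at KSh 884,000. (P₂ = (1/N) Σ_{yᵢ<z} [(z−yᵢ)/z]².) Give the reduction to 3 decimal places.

Before: below the line — KSh 214,000, KSh 582,000; squared poverty gap index (FGT₂) = 0.09874.
After the KSh 56,000 transfer: below the line — KSh 270,000, KSh 638,000; squared poverty gap index (FGT₂) = 0.07998.
Reduction = 0.09874 − 0.07998 = 0.019.

0.019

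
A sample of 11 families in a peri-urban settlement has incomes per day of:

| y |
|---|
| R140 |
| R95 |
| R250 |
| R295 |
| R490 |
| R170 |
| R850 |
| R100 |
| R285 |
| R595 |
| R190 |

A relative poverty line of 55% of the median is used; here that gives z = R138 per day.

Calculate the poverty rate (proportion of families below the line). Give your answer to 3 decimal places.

0.182

2 of the 11 families have income below R138.
H = 2/11 = 0.182.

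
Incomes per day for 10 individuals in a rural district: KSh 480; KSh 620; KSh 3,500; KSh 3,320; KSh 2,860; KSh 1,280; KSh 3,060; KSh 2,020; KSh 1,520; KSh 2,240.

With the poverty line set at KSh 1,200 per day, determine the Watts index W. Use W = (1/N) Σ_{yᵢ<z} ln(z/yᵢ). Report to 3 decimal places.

0.158

Poor units: KSh 480, KSh 620 (q = 2 of N = 10).
ln(z/y) terms: ln(1200/480) = 0.9163; ln(1200/620) = 0.6604.
W = 1.576648 / 10 = 0.158.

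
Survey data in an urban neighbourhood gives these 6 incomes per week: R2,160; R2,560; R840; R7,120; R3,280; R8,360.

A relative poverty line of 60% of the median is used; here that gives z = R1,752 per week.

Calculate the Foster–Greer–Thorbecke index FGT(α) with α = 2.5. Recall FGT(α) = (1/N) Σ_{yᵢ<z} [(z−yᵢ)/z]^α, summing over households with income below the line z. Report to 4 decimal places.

Below the line: R840 (q = 1 of N = 6).
Shortfall ratios: (1752−840)/1752 = 0.5205.
Raised to α = 2.5: 0.19550.
Sum = 0.195502; FGT(2.5) = 0.195502 / 6 = 0.0326.

0.0326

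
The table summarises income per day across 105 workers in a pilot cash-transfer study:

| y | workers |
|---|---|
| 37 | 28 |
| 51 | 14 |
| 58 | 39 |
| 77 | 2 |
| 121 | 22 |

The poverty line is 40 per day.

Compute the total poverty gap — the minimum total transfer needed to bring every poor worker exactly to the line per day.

84

Poor units: 28×37 (q = 28 of N = 105).
Individual gaps: 28×(40−37) = 84.
Aggregate gap = 84.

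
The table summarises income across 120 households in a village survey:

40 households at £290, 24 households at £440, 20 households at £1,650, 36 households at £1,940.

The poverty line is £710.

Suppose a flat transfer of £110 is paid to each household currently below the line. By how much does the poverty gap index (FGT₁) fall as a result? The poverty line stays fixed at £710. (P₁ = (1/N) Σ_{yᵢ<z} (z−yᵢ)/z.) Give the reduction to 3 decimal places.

Before: below the line — 40×£290, 24×£440; poverty gap index (FGT₁) = 0.27324.
After the £110 transfer: below the line — 40×£400, 24×£550; poverty gap index (FGT₁) = 0.19061.
Reduction = 0.27324 − 0.19061 = 0.083.

0.083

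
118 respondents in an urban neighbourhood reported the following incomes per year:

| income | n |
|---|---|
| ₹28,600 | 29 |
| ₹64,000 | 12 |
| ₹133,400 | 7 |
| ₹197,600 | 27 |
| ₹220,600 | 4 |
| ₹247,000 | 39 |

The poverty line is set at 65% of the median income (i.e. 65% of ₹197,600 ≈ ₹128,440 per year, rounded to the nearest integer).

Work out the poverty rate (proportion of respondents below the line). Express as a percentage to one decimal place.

34.7%

41 of the 118 respondents have income below ₹128,440.
H = 41/118 = 34.7%.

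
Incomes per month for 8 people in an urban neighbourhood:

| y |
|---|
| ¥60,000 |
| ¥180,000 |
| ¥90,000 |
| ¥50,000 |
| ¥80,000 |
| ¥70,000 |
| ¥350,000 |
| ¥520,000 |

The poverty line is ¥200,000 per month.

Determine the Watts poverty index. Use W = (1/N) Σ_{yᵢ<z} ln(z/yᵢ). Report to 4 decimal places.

0.6825

Incomes under z: ¥50,000, ¥60,000, ¥70,000, ¥80,000, ¥90,000, ¥180,000 (q = 6 of N = 8).
Log shortfalls: ln(200000/50000) = 1.3863; ln(200000/60000) = 1.2040; ln(200000/70000) = 1.0498; ln(200000/80000) = 0.9163; ln(200000/90000) = 0.7985; ln(200000/180000) = 0.1054.
W = 5.460248 / 8 = 0.6825.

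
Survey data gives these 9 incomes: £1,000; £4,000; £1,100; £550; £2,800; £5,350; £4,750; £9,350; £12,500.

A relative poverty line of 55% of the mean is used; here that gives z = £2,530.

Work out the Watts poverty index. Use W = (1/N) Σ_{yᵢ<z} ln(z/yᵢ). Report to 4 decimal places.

Below z: £550, £1,000, £1,100 (q = 3 of N = 9).
Log gaps: ln(2530/550) = 1.5261; ln(2530/1000) = 0.9282; ln(2530/1100) = 0.8329.
W = 3.287185 / 9 = 0.3652.

0.3652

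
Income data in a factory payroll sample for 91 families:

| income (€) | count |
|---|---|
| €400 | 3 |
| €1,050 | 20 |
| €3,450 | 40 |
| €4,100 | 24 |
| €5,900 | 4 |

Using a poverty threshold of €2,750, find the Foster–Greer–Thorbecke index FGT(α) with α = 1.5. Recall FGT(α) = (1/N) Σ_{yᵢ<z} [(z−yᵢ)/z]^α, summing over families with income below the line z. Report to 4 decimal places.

Incomes under z: 3×€400, 20×€1,050 (q = 23 of N = 91).
Relative gaps: (2750−400)/2750 = 0.8545 (×3); (2750−1050)/2750 = 0.6182 (×20).
Raised to α = 1.5: 0.78996 (×3); 0.48604 (×20).
Sum = 12.090719; FGT(1.5) = 12.090719 / 91 = 0.1329.

0.1329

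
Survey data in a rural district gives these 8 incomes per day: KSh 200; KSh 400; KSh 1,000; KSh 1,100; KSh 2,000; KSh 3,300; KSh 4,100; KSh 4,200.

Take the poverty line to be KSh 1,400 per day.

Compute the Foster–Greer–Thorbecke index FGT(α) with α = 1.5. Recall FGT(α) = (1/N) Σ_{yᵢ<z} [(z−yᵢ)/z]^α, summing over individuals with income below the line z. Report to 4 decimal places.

Below z: KSh 200, KSh 400, KSh 1,000, KSh 1,100 (q = 4 of N = 8).
Gap ratios (z−y)/z: (1400−200)/1400 = 0.8571; (1400−400)/1400 = 0.7143; (1400−1000)/1400 = 0.2857; (1400−1100)/1400 = 0.2143.
Raised to α = 1.5: 0.79356; 0.60368; 0.15272; 0.09920.
Sum = 1.649157; FGT(1.5) = 1.649157 / 8 = 0.2061.

0.2061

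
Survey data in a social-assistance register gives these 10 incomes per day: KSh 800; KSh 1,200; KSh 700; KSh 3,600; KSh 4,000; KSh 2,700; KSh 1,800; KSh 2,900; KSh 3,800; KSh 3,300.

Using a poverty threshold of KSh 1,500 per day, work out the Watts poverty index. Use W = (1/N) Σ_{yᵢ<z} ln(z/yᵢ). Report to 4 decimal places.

0.1614

Below z: KSh 700, KSh 800, KSh 1,200 (q = 3 of N = 10).
Log shortfalls: ln(1500/700) = 0.7621; ln(1500/800) = 0.6286; ln(1500/1200) = 0.2231.
W = 1.613892 / 10 = 0.1614.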